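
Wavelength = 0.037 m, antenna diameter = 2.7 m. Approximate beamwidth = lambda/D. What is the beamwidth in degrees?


BW_rad = 0.037 / 2.7 = 0.013704
BW_deg = 0.79 degrees

0.79 degrees


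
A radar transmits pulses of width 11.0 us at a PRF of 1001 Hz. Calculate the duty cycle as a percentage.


DC = 11.0e-6 * 1001 * 100 = 1.1%

1.1%


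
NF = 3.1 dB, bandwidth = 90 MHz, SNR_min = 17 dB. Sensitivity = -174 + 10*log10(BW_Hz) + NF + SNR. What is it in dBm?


10*log10(90000000.0) = 79.54
S = -174 + 79.54 + 3.1 + 17 = -74.4 dBm

-74.4 dBm


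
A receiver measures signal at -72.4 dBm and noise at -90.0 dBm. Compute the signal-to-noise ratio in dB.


SNR = -72.4 - (-90.0) = 17.6 dB

17.6 dB


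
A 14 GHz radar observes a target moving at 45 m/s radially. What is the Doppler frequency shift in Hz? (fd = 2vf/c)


fd = 2 * 45 * 14000000000.0 / 3e8 = 4200.0 Hz

4200.0 Hz


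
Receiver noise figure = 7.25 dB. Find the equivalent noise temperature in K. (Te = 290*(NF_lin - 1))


NF_lin = 10^(7.25/10) = 5.308844
Te = 290 * (5.308844 - 1) = 1249.6 K

1249.6 K


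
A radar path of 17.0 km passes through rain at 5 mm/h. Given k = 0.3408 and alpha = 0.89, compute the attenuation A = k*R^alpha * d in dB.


gamma = 0.3408 * 5^0.89 = 1.427522 dB/km
A = 1.427522 * 17.0 = 24.27 dB

24.27 dB


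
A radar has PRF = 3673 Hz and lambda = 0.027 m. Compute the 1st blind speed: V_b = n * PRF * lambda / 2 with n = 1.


V_blind = 1 * 3673 * 0.027 / 2 = 49.6 m/s

49.6 m/s


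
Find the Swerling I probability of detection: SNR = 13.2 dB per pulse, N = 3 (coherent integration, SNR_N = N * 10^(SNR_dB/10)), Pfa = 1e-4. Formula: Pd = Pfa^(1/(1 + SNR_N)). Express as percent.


SNR_lin = 10^(13.2/10) = 20.89296
SNR_N = 3 * 20.89296 = 62.67888
1/(1 + SNR_N) = 1/63.67888 = 0.0157038
Pd = (1e-4)^0.0157038 = 0.86534
Pd = 86.5%

86.5%


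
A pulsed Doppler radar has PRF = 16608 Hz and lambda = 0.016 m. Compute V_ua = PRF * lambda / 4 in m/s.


V_ua = 16608 * 0.016 / 4 = 66.4 m/s

66.4 m/s


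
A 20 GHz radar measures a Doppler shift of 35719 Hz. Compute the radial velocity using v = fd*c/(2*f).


v = 35719 * 3e8 / (2 * 20000000000.0) = 267.9 m/s

267.9 m/s


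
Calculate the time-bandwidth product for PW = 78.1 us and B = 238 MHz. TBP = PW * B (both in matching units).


TBP = 78.1 * 238 = 18587.8

18587.8


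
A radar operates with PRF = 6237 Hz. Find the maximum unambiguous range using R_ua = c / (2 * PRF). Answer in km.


R_ua = 3e8 / (2 * 6237) = 24050.0 m = 24.1 km

24.1 km


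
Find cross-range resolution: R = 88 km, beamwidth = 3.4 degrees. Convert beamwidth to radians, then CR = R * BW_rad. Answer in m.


BW_rad = 0.059341195
CR = 88000 * 0.059341195 = 5222.0 m

5222.0 m


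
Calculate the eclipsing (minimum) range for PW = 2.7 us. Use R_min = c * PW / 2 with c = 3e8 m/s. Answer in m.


R_min = 3e8 * 2.7e-6 / 2 = 405.0 m

405.0 m


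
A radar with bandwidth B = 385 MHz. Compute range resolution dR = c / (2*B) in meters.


dR = 3e8 / (2 * 385000000.0) = 0.39 m

0.39 m


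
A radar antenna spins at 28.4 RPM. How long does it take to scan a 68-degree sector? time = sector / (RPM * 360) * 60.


t = 68 / (28.4 * 360) * 60 = 0.4 s

0.4 s


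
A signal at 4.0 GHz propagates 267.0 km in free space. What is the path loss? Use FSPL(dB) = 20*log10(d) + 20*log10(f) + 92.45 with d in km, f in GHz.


20*log10(267.0) = 48.53
20*log10(4.0) = 12.04
FSPL = 153.0 dB

153.0 dB


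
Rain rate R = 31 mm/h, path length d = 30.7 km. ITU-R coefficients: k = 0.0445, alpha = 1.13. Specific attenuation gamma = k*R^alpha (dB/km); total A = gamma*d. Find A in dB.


gamma = 0.0445 * 31^1.13 = 2.155752 dB/km
A = 2.155752 * 30.7 = 66.18 dB

66.18 dB


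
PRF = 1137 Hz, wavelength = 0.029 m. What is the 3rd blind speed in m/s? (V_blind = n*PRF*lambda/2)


V_blind = 3 * 1137 * 0.029 / 2 = 49.5 m/s

49.5 m/s


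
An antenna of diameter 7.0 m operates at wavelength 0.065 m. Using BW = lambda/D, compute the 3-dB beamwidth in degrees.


BW_rad = 0.065 / 7.0 = 0.009286
BW_deg = 0.53 degrees

0.53 degrees


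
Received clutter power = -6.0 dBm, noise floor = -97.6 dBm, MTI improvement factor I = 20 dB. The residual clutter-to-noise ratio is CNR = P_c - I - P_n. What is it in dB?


CNR = -6.0 - 20 - (-97.6) = 71.6 dB

71.6 dB


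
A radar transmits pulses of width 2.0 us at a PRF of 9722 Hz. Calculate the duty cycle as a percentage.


DC = 2.0e-6 * 9722 * 100 = 1.94%

1.94%


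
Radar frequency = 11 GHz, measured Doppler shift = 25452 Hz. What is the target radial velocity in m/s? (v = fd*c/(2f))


v = 25452 * 3e8 / (2 * 11000000000.0) = 347.1 m/s

347.1 m/s


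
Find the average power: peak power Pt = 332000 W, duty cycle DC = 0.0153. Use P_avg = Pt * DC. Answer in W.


P_avg = 332000 * 0.0153 = 5079.6 W

5079.6 W


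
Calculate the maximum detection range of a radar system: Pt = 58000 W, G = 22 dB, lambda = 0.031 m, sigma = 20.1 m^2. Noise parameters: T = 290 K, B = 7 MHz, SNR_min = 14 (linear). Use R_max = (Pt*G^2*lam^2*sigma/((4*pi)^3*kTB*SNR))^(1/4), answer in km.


G_lin = 10^(22/10) = 158.489319
R^4 = 58000 * 158.489319^2 * 0.031^2 * 20.1 / ((4*pi)^3 * 1.38e-23 * 290 * 7000000.0 * 14)
R^4 = 3.61589e16 m^4
R_max = (3.61589e16)^(1/4) = 13789.7 m = 13.8 km

13.8 km


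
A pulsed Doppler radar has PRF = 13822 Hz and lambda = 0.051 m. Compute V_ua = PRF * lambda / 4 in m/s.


V_ua = 13822 * 0.051 / 4 = 176.2 m/s

176.2 m/s


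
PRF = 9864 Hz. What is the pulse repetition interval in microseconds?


PRI = 1/9864 = 0.0001013788 s = 101.4 us

101.4 us


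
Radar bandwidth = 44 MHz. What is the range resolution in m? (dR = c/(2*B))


dR = 3e8 / (2 * 44000000.0) = 3.41 m

3.41 m


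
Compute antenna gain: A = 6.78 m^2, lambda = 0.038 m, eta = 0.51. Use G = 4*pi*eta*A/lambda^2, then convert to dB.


G_linear = 4*pi*0.51*6.78/0.038^2 = 30091.41
G_dB = 10*log10(30091.41) = 44.8 dB

44.8 dB


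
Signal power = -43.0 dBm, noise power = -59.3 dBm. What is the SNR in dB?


SNR = -43.0 - (-59.3) = 16.3 dB

16.3 dB


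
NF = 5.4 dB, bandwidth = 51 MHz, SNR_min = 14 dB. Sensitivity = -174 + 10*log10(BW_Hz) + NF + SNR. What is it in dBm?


10*log10(51000000.0) = 77.08
S = -174 + 77.08 + 5.4 + 14 = -77.5 dBm

-77.5 dBm


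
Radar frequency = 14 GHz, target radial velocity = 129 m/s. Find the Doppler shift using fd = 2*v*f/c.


fd = 2 * 129 * 14000000000.0 / 3e8 = 12040.0 Hz

12040.0 Hz


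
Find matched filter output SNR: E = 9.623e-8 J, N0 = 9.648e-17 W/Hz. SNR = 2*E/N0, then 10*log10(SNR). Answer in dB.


SNR_lin = 2 * 9.623e-8 / 9.648e-17 = 1.995e9
SNR_dB = 10*log10(1.995e9) = 93.0 dB

93.0 dB


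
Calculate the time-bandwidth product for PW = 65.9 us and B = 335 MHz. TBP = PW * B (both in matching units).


TBP = 65.9 * 335 = 22076.5

22076.5


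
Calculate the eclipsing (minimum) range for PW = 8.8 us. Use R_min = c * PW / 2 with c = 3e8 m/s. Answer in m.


R_min = 3e8 * 8.8e-6 / 2 = 1320.0 m

1320.0 m


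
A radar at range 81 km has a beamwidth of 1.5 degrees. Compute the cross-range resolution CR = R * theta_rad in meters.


BW_rad = 0.026179939
CR = 81000 * 0.026179939 = 2120.6 m

2120.6 m


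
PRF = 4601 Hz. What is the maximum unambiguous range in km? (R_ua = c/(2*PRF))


R_ua = 3e8 / (2 * 4601) = 32601.6 m = 32.6 km

32.6 km


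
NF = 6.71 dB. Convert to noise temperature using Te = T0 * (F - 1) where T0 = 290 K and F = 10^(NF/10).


NF_lin = 10^(6.71/10) = 4.688134
Te = 290 * (4.688134 - 1) = 1069.6 K

1069.6 K


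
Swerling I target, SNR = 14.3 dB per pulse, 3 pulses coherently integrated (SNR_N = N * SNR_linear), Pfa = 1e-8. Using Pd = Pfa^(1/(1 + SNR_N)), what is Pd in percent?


SNR_lin = 10^(14.3/10) = 26.91535
SNR_N = 3 * 26.91535 = 80.74605
1/(1 + SNR_N) = 1/81.74605 = 0.012233
Pd = (1e-8)^0.012233 = 0.79824
Pd = 79.8%

79.8%


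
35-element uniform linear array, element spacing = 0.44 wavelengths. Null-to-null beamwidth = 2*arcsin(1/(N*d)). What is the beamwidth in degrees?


1/(N*d) = 1/(35*0.44) = 0.064935
BW = 2*arcsin(0.064935) = 7.4 degrees

7.4 degrees


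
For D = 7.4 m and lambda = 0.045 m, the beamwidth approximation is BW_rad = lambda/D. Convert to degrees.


BW_rad = 0.045 / 7.4 = 0.006081
BW_deg = 0.35 degrees

0.35 degrees


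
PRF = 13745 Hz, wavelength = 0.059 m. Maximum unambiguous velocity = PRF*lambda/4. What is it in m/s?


V_ua = 13745 * 0.059 / 4 = 202.7 m/s

202.7 m/s


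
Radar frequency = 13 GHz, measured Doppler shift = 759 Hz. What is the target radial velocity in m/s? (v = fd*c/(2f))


v = 759 * 3e8 / (2 * 13000000000.0) = 8.8 m/s

8.8 m/s


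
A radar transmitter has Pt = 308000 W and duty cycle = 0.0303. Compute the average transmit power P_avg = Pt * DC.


P_avg = 308000 * 0.0303 = 9332.4 W

9332.4 W


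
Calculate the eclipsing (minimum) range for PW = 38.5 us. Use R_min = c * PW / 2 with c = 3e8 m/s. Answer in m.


R_min = 3e8 * 38.5e-6 / 2 = 5775.0 m

5775.0 m


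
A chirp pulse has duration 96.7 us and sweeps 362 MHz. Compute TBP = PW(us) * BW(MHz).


TBP = 96.7 * 362 = 35005.4

35005.4


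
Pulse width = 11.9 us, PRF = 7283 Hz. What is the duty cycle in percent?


DC = 11.9e-6 * 7283 * 100 = 8.67%

8.67%


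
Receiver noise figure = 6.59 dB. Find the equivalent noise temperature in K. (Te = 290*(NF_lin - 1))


NF_lin = 10^(6.59/10) = 4.560369
Te = 290 * (4.560369 - 1) = 1032.5 K

1032.5 K


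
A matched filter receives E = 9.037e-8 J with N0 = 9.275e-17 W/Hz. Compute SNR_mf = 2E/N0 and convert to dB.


SNR_lin = 2 * 9.037e-8 / 9.275e-17 = 1.949e9
SNR_dB = 10*log10(1.949e9) = 92.9 dB

92.9 dB


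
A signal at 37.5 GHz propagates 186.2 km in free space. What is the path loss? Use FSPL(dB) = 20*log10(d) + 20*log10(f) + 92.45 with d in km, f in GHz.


20*log10(186.2) = 45.4
20*log10(37.5) = 31.48
FSPL = 169.3 dB

169.3 dB


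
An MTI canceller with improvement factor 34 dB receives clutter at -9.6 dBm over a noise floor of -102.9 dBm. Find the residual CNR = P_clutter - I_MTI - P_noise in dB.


CNR = -9.6 - 34 - (-102.9) = 59.3 dB

59.3 dB


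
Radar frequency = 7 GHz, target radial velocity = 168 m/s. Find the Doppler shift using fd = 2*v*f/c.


fd = 2 * 168 * 7000000000.0 / 3e8 = 7840.0 Hz

7840.0 Hz


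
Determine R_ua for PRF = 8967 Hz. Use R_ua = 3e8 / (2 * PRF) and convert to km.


R_ua = 3e8 / (2 * 8967) = 16728.0 m = 16.7 km

16.7 km


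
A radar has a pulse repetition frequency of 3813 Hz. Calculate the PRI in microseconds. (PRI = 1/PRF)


PRI = 1/3813 = 0.0002622607 s = 262.3 us

262.3 us


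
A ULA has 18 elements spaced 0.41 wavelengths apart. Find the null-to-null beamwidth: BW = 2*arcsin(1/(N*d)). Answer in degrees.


1/(N*d) = 1/(18*0.41) = 0.135501
BW = 2*arcsin(0.135501) = 15.6 degrees

15.6 degrees


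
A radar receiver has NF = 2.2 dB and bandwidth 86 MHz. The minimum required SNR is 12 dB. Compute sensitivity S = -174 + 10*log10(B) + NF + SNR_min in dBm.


10*log10(86000000.0) = 79.34
S = -174 + 79.34 + 2.2 + 12 = -80.5 dBm

-80.5 dBm


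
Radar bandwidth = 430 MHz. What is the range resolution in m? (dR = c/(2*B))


dR = 3e8 / (2 * 430000000.0) = 0.35 m

0.35 m


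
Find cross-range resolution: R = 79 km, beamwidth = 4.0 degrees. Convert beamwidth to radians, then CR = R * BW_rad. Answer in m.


BW_rad = 0.06981317
CR = 79000 * 0.06981317 = 5515.2 m

5515.2 m


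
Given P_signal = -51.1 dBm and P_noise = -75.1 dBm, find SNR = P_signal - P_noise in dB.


SNR = -51.1 - (-75.1) = 24.0 dB

24.0 dB


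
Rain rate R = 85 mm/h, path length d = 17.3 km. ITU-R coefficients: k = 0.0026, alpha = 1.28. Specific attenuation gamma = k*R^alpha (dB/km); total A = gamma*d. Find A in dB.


gamma = 0.0026 * 85^1.28 = 0.766707 dB/km
A = 0.766707 * 17.3 = 13.26 dB

13.26 dB


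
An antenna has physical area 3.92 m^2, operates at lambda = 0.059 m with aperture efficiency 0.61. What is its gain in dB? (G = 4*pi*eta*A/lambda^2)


G_linear = 4*pi*0.61*3.92/0.059^2 = 8632.2
G_dB = 10*log10(8632.2) = 39.4 dB

39.4 dB


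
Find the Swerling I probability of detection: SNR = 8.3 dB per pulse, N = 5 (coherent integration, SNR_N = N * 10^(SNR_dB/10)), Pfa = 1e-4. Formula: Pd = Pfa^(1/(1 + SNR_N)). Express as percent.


SNR_lin = 10^(8.3/10) = 6.76083
SNR_N = 5 * 6.76083 = 33.80415
1/(1 + SNR_N) = 1/34.80415 = 0.0287322
Pd = (1e-4)^0.0287322 = 0.76749
Pd = 76.7%

76.7%


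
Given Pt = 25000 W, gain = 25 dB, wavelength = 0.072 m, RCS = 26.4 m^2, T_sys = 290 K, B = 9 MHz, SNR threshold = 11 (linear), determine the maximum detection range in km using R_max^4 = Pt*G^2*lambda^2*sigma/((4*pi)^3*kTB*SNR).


G_lin = 10^(25/10) = 316.227766
R^4 = 25000 * 316.227766^2 * 0.072^2 * 26.4 / ((4*pi)^3 * 1.38e-23 * 290 * 9000000.0 * 11)
R^4 = 4.35178e17 m^4
R_max = (4.35178e17)^(1/4) = 25684.2 m = 25.7 km

25.7 km


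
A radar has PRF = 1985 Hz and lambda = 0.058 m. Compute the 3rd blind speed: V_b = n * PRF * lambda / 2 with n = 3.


V_blind = 3 * 1985 * 0.058 / 2 = 172.7 m/s

172.7 m/s


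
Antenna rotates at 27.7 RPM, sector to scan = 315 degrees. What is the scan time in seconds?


t = 315 / (27.7 * 360) * 60 = 1.9 s

1.9 s


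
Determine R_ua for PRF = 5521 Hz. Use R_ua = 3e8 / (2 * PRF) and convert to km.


R_ua = 3e8 / (2 * 5521) = 27169.0 m = 27.2 km

27.2 km


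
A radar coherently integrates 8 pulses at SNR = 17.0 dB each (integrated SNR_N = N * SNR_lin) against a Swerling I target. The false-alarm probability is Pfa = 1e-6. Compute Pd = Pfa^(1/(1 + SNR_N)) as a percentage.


SNR_lin = 10^(17.0/10) = 50.11872
SNR_N = 8 * 50.11872 = 400.94976
1/(1 + SNR_N) = 1/401.94976 = 0.0024879
Pd = (1e-6)^0.0024879 = 0.96621
Pd = 96.6%

96.6%


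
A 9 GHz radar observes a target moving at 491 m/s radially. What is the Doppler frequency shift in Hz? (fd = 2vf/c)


fd = 2 * 491 * 9000000000.0 / 3e8 = 29460.0 Hz

29460.0 Hz


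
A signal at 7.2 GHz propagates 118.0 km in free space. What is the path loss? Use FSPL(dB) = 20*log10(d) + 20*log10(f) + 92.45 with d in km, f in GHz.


20*log10(118.0) = 41.44
20*log10(7.2) = 17.15
FSPL = 151.0 dB

151.0 dB


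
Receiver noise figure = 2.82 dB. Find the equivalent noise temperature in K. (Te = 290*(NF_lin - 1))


NF_lin = 10^(2.82/10) = 1.914256
Te = 290 * (1.914256 - 1) = 265.1 K

265.1 K


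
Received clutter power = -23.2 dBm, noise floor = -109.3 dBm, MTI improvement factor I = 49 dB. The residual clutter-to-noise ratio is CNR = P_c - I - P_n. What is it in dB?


CNR = -23.2 - 49 - (-109.3) = 37.1 dB

37.1 dB


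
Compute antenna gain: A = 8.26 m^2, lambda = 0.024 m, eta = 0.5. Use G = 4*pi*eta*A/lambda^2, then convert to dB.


G_linear = 4*pi*0.5*8.26/0.024^2 = 90102.62
G_dB = 10*log10(90102.62) = 49.5 dB

49.5 dB


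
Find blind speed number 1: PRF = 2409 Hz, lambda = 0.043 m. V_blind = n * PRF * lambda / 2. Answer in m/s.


V_blind = 1 * 2409 * 0.043 / 2 = 51.8 m/s

51.8 m/s


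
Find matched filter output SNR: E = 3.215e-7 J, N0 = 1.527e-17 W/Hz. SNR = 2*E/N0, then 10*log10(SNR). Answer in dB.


SNR_lin = 2 * 3.215e-7 / 1.527e-17 = 4.211e10
SNR_dB = 10*log10(4.211e10) = 106.2 dB

106.2 dB


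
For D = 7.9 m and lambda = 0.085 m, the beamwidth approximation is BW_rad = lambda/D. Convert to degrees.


BW_rad = 0.085 / 7.9 = 0.010759
BW_deg = 0.62 degrees

0.62 degrees


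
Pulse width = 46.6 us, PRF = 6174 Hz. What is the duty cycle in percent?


DC = 46.6e-6 * 6174 * 100 = 28.77%

28.77%


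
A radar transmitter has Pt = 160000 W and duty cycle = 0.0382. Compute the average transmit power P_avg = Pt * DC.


P_avg = 160000 * 0.0382 = 6112.0 W

6112.0 W


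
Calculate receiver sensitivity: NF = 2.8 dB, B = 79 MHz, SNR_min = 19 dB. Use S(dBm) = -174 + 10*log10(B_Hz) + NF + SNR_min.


10*log10(79000000.0) = 78.98
S = -174 + 78.98 + 2.8 + 19 = -73.2 dBm

-73.2 dBm


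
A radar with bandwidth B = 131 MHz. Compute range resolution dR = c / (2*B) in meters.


dR = 3e8 / (2 * 131000000.0) = 1.15 m

1.15 m


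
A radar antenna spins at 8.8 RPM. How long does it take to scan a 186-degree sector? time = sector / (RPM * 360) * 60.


t = 186 / (8.8 * 360) * 60 = 3.52 s

3.52 s


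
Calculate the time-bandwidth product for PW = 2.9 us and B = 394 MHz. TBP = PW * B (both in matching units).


TBP = 2.9 * 394 = 1142.6

1142.6


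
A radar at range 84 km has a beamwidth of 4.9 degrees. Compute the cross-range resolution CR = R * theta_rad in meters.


BW_rad = 0.085521133
CR = 84000 * 0.085521133 = 7183.8 m

7183.8 m


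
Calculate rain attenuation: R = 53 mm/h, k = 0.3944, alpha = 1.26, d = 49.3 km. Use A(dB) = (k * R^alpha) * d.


gamma = 0.3944 * 53^1.26 = 58.684648 dB/km
A = 58.684648 * 49.3 = 2893.15 dB

2893.15 dB


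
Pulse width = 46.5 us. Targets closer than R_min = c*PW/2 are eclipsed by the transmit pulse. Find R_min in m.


R_min = 3e8 * 46.5e-6 / 2 = 6975.0 m

6975.0 m


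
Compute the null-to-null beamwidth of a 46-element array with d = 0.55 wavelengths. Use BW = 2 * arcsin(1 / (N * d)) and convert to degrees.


1/(N*d) = 1/(46*0.55) = 0.039526
BW = 2*arcsin(0.039526) = 4.5 degrees

4.5 degrees


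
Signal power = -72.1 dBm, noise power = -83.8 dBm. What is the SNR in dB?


SNR = -72.1 - (-83.8) = 11.7 dB

11.7 dB


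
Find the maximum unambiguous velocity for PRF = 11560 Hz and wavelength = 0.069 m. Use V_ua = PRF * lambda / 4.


V_ua = 11560 * 0.069 / 4 = 199.4 m/s

199.4 m/s


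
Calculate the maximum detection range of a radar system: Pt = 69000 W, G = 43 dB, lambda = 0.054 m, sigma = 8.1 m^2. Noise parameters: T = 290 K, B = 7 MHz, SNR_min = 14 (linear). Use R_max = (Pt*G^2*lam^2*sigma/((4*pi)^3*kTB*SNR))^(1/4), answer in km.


G_lin = 10^(43/10) = 19952.62315
R^4 = 69000 * 19952.62315^2 * 0.054^2 * 8.1 / ((4*pi)^3 * 1.38e-23 * 290 * 7000000.0 * 14)
R^4 = 8.3366e20 m^4
R_max = (8.3366e20)^(1/4) = 169921.1 m = 169.9 km

169.9 km


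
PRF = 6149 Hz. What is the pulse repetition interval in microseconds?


PRI = 1/6149 = 0.0001626281 s = 162.6 us

162.6 us


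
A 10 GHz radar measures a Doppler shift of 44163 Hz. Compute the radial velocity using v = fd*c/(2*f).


v = 44163 * 3e8 / (2 * 10000000000.0) = 662.4 m/s

662.4 m/s


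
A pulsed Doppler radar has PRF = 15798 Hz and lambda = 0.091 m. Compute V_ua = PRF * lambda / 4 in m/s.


V_ua = 15798 * 0.091 / 4 = 359.4 m/s

359.4 m/s


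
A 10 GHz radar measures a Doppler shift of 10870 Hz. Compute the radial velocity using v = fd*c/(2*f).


v = 10870 * 3e8 / (2 * 10000000000.0) = 163.1 m/s

163.1 m/s


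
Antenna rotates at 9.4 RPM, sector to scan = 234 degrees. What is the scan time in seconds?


t = 234 / (9.4 * 360) * 60 = 4.15 s

4.15 s


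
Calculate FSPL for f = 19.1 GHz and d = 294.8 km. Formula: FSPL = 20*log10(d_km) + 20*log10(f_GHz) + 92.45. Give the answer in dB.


20*log10(294.8) = 49.39
20*log10(19.1) = 25.62
FSPL = 167.5 dB

167.5 dB


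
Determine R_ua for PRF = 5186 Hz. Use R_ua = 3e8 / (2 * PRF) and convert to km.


R_ua = 3e8 / (2 * 5186) = 28924.0 m = 28.9 km

28.9 km


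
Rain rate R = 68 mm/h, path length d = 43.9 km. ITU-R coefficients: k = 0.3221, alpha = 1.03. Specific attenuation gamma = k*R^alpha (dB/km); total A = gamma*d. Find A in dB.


gamma = 0.3221 * 68^1.03 = 24.858499 dB/km
A = 24.858499 * 43.9 = 1091.29 dB

1091.29 dB


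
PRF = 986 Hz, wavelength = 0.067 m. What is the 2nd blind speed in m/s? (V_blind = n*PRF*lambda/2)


V_blind = 2 * 986 * 0.067 / 2 = 66.1 m/s

66.1 m/s


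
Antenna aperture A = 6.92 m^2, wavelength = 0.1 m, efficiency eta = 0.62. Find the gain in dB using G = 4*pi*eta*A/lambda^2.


G_linear = 4*pi*0.62*6.92/0.1^2 = 5391.48
G_dB = 10*log10(5391.48) = 37.3 dB

37.3 dB


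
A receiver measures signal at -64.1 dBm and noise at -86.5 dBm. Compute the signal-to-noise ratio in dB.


SNR = -64.1 - (-86.5) = 22.4 dB

22.4 dB


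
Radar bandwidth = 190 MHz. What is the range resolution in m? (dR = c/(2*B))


dR = 3e8 / (2 * 190000000.0) = 0.79 m

0.79 m


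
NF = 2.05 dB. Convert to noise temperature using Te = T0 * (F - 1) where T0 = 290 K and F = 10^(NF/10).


NF_lin = 10^(2.05/10) = 1.603245
Te = 290 * (1.603245 - 1) = 174.9 K

174.9 K


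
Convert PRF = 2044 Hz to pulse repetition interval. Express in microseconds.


PRI = 1/2044 = 0.0004892368 s = 489.2 us

489.2 us


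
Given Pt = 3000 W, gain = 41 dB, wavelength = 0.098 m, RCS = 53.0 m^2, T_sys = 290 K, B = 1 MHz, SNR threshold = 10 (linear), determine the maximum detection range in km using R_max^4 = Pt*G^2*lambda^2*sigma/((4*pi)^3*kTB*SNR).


G_lin = 10^(41/10) = 12589.254118
R^4 = 3000 * 12589.254118^2 * 0.098^2 * 53.0 / ((4*pi)^3 * 1.38e-23 * 290 * 1000000.0 * 10)
R^4 = 3.04749e21 m^4
R_max = (3.04749e21)^(1/4) = 234955.5 m = 235.0 km

235.0 km


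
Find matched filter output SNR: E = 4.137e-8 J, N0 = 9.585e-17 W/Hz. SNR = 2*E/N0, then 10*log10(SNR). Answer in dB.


SNR_lin = 2 * 4.137e-8 / 9.585e-17 = 8.632e8
SNR_dB = 10*log10(8.632e8) = 89.4 dB

89.4 dB


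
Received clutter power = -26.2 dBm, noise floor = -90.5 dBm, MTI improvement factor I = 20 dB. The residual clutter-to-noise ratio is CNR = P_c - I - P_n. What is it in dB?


CNR = -26.2 - 20 - (-90.5) = 44.3 dB

44.3 dB


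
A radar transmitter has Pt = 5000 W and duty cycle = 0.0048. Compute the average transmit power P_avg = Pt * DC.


P_avg = 5000 * 0.0048 = 24.0 W

24.0 W


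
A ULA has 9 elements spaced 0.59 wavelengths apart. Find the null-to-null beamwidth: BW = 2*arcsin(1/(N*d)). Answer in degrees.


1/(N*d) = 1/(9*0.59) = 0.188324
BW = 2*arcsin(0.188324) = 21.7 degrees

21.7 degrees


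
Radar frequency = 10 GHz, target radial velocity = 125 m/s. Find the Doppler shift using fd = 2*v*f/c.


fd = 2 * 125 * 10000000000.0 / 3e8 = 8333.3 Hz

8333.3 Hz


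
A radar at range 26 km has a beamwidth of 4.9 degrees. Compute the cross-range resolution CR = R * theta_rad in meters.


BW_rad = 0.085521133
CR = 26000 * 0.085521133 = 2223.5 m

2223.5 m


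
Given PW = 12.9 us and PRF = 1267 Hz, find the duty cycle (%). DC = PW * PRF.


DC = 12.9e-6 * 1267 * 100 = 1.63%

1.63%


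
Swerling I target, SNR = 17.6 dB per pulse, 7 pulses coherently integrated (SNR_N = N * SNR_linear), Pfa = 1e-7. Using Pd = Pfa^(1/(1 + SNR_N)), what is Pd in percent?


SNR_lin = 10^(17.6/10) = 57.54399
SNR_N = 7 * 57.54399 = 402.80793
1/(1 + SNR_N) = 1/403.80793 = 0.0024764
Pd = (1e-7)^0.0024764 = 0.96087
Pd = 96.1%

96.1%


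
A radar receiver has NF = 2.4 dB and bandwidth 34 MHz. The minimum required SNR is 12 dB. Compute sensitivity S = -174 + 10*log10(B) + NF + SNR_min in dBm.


10*log10(34000000.0) = 75.31
S = -174 + 75.31 + 2.4 + 12 = -84.3 dBm

-84.3 dBm


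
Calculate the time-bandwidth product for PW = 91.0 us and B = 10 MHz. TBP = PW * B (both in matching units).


TBP = 91.0 * 10 = 910.0

910.0


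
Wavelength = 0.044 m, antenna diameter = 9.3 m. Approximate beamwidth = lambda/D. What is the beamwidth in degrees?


BW_rad = 0.044 / 9.3 = 0.004731
BW_deg = 0.27 degrees

0.27 degrees


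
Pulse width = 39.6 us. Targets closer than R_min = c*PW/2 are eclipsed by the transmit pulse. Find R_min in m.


R_min = 3e8 * 39.6e-6 / 2 = 5940.0 m

5940.0 m


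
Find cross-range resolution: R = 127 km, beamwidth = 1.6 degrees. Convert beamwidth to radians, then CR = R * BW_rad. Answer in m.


BW_rad = 0.027925268
CR = 127000 * 0.027925268 = 3546.5 m

3546.5 m


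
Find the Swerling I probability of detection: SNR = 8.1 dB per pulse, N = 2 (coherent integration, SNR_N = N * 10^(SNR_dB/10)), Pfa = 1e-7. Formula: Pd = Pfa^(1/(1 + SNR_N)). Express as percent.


SNR_lin = 10^(8.1/10) = 6.45654
SNR_N = 2 * 6.45654 = 12.91308
1/(1 + SNR_N) = 1/13.91308 = 0.0718748
Pd = (1e-7)^0.0718748 = 0.31396
Pd = 31.4%

31.4%


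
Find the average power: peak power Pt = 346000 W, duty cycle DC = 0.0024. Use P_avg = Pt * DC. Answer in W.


P_avg = 346000 * 0.0024 = 830.4 W

830.4 W


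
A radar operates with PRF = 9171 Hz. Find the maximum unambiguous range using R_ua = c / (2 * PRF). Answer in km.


R_ua = 3e8 / (2 * 9171) = 16355.9 m = 16.4 km

16.4 km


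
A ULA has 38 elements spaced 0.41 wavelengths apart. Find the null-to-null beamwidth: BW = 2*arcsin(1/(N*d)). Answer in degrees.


1/(N*d) = 1/(38*0.41) = 0.064185
BW = 2*arcsin(0.064185) = 7.4 degrees

7.4 degrees


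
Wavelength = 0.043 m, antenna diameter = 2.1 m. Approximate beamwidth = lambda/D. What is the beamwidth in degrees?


BW_rad = 0.043 / 2.1 = 0.020476
BW_deg = 1.17 degrees

1.17 degrees


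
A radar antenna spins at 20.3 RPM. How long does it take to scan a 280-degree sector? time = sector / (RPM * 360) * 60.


t = 280 / (20.3 * 360) * 60 = 2.3 s

2.3 s


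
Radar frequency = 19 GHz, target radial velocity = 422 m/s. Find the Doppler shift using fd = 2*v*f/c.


fd = 2 * 422 * 19000000000.0 / 3e8 = 53453.3 Hz

53453.3 Hz


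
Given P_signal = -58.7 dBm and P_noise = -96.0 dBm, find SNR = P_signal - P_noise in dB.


SNR = -58.7 - (-96.0) = 37.3 dB

37.3 dB


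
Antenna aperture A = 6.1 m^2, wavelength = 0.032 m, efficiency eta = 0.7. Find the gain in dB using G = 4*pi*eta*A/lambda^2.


G_linear = 4*pi*0.7*6.1/0.032^2 = 52400.78
G_dB = 10*log10(52400.78) = 47.2 dB

47.2 dB


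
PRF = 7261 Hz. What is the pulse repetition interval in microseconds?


PRI = 1/7261 = 0.0001377221 s = 137.7 us

137.7 us


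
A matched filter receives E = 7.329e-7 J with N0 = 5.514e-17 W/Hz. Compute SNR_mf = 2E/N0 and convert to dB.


SNR_lin = 2 * 7.329e-7 / 5.514e-17 = 2.658e10
SNR_dB = 10*log10(2.658e10) = 104.2 dB

104.2 dB


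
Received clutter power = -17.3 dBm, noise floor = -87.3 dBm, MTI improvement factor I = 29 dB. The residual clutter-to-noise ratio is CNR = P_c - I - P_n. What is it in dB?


CNR = -17.3 - 29 - (-87.3) = 41.0 dB

41.0 dB


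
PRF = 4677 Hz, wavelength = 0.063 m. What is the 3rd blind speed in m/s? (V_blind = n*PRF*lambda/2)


V_blind = 3 * 4677 * 0.063 / 2 = 442.0 m/s

442.0 m/s


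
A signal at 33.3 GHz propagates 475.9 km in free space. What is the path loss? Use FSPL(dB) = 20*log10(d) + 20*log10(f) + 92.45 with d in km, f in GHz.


20*log10(475.9) = 53.55
20*log10(33.3) = 30.45
FSPL = 176.4 dB

176.4 dB


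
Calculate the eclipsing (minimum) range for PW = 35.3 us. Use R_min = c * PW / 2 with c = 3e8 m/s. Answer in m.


R_min = 3e8 * 35.3e-6 / 2 = 5295.0 m

5295.0 m


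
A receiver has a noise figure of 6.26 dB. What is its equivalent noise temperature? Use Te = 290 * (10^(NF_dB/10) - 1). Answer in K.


NF_lin = 10^(6.26/10) = 4.226686
Te = 290 * (4.226686 - 1) = 935.7 K

935.7 K


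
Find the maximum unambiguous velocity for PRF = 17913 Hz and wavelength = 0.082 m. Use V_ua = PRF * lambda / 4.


V_ua = 17913 * 0.082 / 4 = 367.2 m/s

367.2 m/s


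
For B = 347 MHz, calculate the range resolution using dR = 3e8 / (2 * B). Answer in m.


dR = 3e8 / (2 * 347000000.0) = 0.43 m

0.43 m


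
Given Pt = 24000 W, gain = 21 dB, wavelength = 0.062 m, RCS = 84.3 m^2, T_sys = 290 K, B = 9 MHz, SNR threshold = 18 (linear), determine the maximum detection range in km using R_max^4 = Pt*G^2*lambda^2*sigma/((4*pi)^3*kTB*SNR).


G_lin = 10^(21/10) = 125.892541
R^4 = 24000 * 125.892541^2 * 0.062^2 * 84.3 / ((4*pi)^3 * 1.38e-23 * 290 * 9000000.0 * 18)
R^4 = 9.58077e16 m^4
R_max = (9.58077e16)^(1/4) = 17593.4 m = 17.6 km

17.6 km


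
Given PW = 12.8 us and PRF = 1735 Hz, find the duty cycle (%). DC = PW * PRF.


DC = 12.8e-6 * 1735 * 100 = 2.22%

2.22%


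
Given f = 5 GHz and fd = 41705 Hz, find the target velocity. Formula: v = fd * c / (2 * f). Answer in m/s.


v = 41705 * 3e8 / (2 * 5000000000.0) = 1251.2 m/s

1251.2 m/s


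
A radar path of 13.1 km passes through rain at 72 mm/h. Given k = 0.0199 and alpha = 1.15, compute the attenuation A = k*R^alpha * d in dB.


gamma = 0.0199 * 72^1.15 = 2.721357 dB/km
A = 2.721357 * 13.1 = 35.65 dB

35.65 dB


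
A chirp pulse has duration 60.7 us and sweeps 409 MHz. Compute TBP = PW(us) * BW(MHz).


TBP = 60.7 * 409 = 24826.3

24826.3


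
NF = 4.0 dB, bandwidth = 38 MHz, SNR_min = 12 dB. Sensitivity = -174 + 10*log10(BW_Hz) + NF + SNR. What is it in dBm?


10*log10(38000000.0) = 75.8
S = -174 + 75.8 + 4.0 + 12 = -82.2 dBm

-82.2 dBm


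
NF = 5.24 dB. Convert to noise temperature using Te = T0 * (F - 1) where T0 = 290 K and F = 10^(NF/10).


NF_lin = 10^(5.24/10) = 3.34195
Te = 290 * (3.34195 - 1) = 679.2 K

679.2 K


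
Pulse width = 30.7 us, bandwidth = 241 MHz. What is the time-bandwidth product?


TBP = 30.7 * 241 = 7398.7

7398.7


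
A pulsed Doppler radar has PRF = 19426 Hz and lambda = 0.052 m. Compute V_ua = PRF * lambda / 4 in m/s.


V_ua = 19426 * 0.052 / 4 = 252.5 m/s

252.5 m/s


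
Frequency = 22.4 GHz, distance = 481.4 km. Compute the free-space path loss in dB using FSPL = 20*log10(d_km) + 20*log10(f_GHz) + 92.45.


20*log10(481.4) = 53.65
20*log10(22.4) = 27.0
FSPL = 173.1 dB

173.1 dB


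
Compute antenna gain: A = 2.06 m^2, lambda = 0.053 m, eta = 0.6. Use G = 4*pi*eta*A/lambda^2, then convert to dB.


G_linear = 4*pi*0.6*2.06/0.053^2 = 5529.38
G_dB = 10*log10(5529.38) = 37.4 dB

37.4 dB


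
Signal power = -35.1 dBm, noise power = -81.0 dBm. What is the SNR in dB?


SNR = -35.1 - (-81.0) = 45.9 dB

45.9 dB


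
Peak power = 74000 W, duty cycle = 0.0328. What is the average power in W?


P_avg = 74000 * 0.0328 = 2427.2 W

2427.2 W


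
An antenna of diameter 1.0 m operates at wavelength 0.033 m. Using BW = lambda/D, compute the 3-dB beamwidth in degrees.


BW_rad = 0.033 / 1.0 = 0.033
BW_deg = 1.89 degrees

1.89 degrees


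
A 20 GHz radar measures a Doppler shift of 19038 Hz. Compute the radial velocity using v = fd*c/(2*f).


v = 19038 * 3e8 / (2 * 20000000000.0) = 142.8 m/s

142.8 m/s


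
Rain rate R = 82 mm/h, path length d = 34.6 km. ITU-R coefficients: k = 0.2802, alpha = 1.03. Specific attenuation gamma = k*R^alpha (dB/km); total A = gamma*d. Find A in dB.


gamma = 0.2802 * 82^1.03 = 26.223847 dB/km
A = 26.223847 * 34.6 = 907.35 dB

907.35 dB


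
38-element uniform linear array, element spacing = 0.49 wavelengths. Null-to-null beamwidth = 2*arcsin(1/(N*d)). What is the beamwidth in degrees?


1/(N*d) = 1/(38*0.49) = 0.053706
BW = 2*arcsin(0.053706) = 6.2 degrees

6.2 degrees


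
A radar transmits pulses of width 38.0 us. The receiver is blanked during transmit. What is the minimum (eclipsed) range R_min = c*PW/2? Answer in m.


R_min = 3e8 * 38.0e-6 / 2 = 5700.0 m

5700.0 m


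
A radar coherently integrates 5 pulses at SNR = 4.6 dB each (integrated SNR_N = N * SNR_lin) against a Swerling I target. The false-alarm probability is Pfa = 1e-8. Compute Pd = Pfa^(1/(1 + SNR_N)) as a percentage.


SNR_lin = 10^(4.6/10) = 2.88403
SNR_N = 5 * 2.88403 = 14.42015
1/(1 + SNR_N) = 1/15.42015 = 0.0648502
Pd = (1e-8)^0.0648502 = 0.30283
Pd = 30.3%

30.3%


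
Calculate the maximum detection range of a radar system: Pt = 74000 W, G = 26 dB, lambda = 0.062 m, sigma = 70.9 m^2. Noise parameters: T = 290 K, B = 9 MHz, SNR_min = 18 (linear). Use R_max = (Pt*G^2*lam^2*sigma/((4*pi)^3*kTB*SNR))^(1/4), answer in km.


G_lin = 10^(26/10) = 398.107171
R^4 = 74000 * 398.107171^2 * 0.062^2 * 70.9 / ((4*pi)^3 * 1.38e-23 * 290 * 9000000.0 * 18)
R^4 = 2.4845e18 m^4
R_max = (2.4845e18)^(1/4) = 39701.8 m = 39.7 km

39.7 km


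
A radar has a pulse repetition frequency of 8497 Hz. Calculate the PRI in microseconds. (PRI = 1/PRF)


PRI = 1/8497 = 0.0001176886 s = 117.7 us

117.7 us


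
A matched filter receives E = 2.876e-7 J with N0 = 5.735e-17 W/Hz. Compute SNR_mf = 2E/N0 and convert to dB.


SNR_lin = 2 * 2.876e-7 / 5.735e-17 = 1.003e10
SNR_dB = 10*log10(1.003e10) = 100.0 dB

100.0 dB


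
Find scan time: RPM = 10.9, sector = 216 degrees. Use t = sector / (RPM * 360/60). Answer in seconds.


t = 216 / (10.9 * 360) * 60 = 3.3 s

3.3 s


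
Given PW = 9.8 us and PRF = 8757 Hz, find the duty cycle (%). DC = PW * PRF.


DC = 9.8e-6 * 8757 * 100 = 8.58%

8.58%


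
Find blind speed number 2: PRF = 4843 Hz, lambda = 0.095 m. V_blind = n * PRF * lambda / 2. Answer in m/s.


V_blind = 2 * 4843 * 0.095 / 2 = 460.1 m/s

460.1 m/s


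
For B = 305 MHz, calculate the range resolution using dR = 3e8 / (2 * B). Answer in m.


dR = 3e8 / (2 * 305000000.0) = 0.49 m

0.49 m


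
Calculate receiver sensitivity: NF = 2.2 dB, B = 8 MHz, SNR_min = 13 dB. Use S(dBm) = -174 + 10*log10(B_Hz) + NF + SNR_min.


10*log10(8000000.0) = 69.03
S = -174 + 69.03 + 2.2 + 13 = -89.8 dBm

-89.8 dBm


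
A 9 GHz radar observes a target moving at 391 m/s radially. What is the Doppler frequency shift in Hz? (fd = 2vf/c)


fd = 2 * 391 * 9000000000.0 / 3e8 = 23460.0 Hz

23460.0 Hz


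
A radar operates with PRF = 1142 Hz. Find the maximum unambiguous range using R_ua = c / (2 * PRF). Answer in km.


R_ua = 3e8 / (2 * 1142) = 131348.5 m = 131.3 km

131.3 km


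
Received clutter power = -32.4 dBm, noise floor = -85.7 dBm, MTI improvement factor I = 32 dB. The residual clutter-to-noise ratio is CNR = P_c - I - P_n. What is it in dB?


CNR = -32.4 - 32 - (-85.7) = 21.3 dB

21.3 dB


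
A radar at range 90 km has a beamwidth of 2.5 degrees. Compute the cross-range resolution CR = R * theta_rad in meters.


BW_rad = 0.043633231
CR = 90000 * 0.043633231 = 3927.0 m

3927.0 m


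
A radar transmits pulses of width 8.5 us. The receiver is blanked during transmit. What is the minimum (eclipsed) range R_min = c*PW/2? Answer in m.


R_min = 3e8 * 8.5e-6 / 2 = 1275.0 m

1275.0 m


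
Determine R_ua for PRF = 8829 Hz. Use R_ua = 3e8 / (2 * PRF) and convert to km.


R_ua = 3e8 / (2 * 8829) = 16989.5 m = 17.0 km

17.0 km


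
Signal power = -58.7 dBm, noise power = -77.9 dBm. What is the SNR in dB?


SNR = -58.7 - (-77.9) = 19.2 dB

19.2 dB


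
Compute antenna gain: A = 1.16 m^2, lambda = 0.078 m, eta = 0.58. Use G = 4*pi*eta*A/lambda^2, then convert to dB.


G_linear = 4*pi*0.58*1.16/0.078^2 = 1389.65
G_dB = 10*log10(1389.65) = 31.4 dB

31.4 dB


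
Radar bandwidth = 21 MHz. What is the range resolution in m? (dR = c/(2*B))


dR = 3e8 / (2 * 21000000.0) = 7.14 m

7.14 m


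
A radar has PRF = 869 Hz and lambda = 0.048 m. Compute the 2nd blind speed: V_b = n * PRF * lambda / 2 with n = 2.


V_blind = 2 * 869 * 0.048 / 2 = 41.7 m/s

41.7 m/s


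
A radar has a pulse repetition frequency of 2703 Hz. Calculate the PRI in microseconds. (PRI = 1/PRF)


PRI = 1/2703 = 0.0003699593 s = 370.0 us

370.0 us


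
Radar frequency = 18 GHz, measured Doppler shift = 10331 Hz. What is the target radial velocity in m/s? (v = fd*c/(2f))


v = 10331 * 3e8 / (2 * 18000000000.0) = 86.1 m/s

86.1 m/s


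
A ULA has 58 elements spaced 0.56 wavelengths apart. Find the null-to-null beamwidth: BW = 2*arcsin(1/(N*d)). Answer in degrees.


1/(N*d) = 1/(58*0.56) = 0.030788
BW = 2*arcsin(0.030788) = 3.5 degrees

3.5 degrees


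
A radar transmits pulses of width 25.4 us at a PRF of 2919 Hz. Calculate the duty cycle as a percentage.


DC = 25.4e-6 * 2919 * 100 = 7.41%

7.41%


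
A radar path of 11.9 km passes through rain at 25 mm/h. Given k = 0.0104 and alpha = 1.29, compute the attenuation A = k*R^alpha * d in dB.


gamma = 0.0104 * 25^1.29 = 0.661266 dB/km
A = 0.661266 * 11.9 = 7.87 dB

7.87 dB


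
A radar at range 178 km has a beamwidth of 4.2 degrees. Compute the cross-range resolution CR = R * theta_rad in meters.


BW_rad = 0.073303829
CR = 178000 * 0.073303829 = 13048.1 m

13048.1 m


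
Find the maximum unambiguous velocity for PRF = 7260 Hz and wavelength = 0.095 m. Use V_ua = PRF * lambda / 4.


V_ua = 7260 * 0.095 / 4 = 172.4 m/s

172.4 m/s


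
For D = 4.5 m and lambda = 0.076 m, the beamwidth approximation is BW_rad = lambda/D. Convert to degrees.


BW_rad = 0.076 / 4.5 = 0.016889
BW_deg = 0.97 degrees

0.97 degrees


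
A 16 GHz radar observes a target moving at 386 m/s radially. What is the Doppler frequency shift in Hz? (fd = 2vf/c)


fd = 2 * 386 * 16000000000.0 / 3e8 = 41173.3 Hz

41173.3 Hz


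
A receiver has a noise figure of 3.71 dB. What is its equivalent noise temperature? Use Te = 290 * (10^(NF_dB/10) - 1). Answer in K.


NF_lin = 10^(3.71/10) = 2.349633
Te = 290 * (2.349633 - 1) = 391.4 K

391.4 K


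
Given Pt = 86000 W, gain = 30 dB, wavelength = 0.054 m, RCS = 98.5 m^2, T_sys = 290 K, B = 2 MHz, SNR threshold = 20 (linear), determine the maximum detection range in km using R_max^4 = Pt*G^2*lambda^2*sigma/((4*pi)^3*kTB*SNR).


G_lin = 10^(30/10) = 1000.0
R^4 = 86000 * 1000.0^2 * 0.054^2 * 98.5 / ((4*pi)^3 * 1.38e-23 * 290 * 2000000.0 * 20)
R^4 = 7.77599e19 m^4
R_max = (7.77599e19)^(1/4) = 93905.0 m = 93.9 km

93.9 km


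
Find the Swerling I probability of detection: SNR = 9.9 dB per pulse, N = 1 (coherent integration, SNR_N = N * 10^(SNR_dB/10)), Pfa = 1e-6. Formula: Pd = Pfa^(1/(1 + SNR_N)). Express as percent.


SNR_lin = 10^(9.9/10) = 9.77237
SNR_N = 1 * 9.77237 = 9.77237
1/(1 + SNR_N) = 1/10.77237 = 0.0928301
Pd = (1e-6)^0.0928301 = 0.27734
Pd = 27.7%

27.7%


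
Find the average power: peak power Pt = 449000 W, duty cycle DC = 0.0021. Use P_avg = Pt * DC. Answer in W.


P_avg = 449000 * 0.0021 = 942.9 W

942.9 W


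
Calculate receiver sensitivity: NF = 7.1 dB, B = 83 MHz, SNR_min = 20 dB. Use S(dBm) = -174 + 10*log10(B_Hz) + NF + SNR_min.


10*log10(83000000.0) = 79.19
S = -174 + 79.19 + 7.1 + 20 = -67.7 dBm

-67.7 dBm


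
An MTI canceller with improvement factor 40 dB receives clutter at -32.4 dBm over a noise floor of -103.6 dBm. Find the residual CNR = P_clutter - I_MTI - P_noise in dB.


CNR = -32.4 - 40 - (-103.6) = 31.2 dB

31.2 dB


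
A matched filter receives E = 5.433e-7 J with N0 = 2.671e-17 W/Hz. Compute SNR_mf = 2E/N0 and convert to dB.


SNR_lin = 2 * 5.433e-7 / 2.671e-17 = 4.068e10
SNR_dB = 10*log10(4.068e10) = 106.1 dB

106.1 dB


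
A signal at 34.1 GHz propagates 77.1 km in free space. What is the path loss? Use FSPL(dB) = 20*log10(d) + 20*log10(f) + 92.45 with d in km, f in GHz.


20*log10(77.1) = 37.74
20*log10(34.1) = 30.66
FSPL = 160.8 dB

160.8 dB


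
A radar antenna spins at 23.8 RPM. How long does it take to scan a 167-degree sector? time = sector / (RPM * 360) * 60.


t = 167 / (23.8 * 360) * 60 = 1.17 s

1.17 s


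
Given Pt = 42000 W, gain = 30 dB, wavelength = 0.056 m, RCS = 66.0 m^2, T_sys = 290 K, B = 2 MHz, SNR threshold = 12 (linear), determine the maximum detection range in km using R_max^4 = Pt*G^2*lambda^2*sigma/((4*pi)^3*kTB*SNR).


G_lin = 10^(30/10) = 1000.0
R^4 = 42000 * 1000.0^2 * 0.056^2 * 66.0 / ((4*pi)^3 * 1.38e-23 * 290 * 2000000.0 * 12)
R^4 = 4.56091e19 m^4
R_max = (4.56091e19)^(1/4) = 82179.4 m = 82.2 km

82.2 km


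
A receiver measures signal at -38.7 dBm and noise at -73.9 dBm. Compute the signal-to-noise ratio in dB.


SNR = -38.7 - (-73.9) = 35.2 dB

35.2 dB


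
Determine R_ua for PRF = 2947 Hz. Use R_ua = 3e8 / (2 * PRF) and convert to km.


R_ua = 3e8 / (2 * 2947) = 50899.2 m = 50.9 km

50.9 km


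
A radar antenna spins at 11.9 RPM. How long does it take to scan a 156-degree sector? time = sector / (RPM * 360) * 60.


t = 156 / (11.9 * 360) * 60 = 2.18 s

2.18 s
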